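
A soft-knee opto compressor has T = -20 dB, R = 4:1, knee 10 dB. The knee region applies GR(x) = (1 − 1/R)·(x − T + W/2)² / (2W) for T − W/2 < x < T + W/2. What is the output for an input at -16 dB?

-19.0375 dB

x − T + W/2 = -16 − (-20) + 5 = 9.
GR = (1 − 1/4) × 9² / 20 = 0.75 × 81 / 20 = 3.0375 dB.
Output = -16 − 3.0375 = -19.0375 dB.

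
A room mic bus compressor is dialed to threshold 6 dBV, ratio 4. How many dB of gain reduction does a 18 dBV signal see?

9 dB

The signal is 12 dB above threshold.
At 4:1, output sits 12/4 = 3 dB above threshold.
Gain reduction = 12 − 3 = 9 dB.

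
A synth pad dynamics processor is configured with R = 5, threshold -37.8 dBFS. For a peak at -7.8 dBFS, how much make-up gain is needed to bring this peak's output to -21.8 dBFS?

10 dB

Without make-up, output = threshold + overshoot/5 = -37.8 + 6 = -31.8 dBFS.
Gap to target: 10 dB.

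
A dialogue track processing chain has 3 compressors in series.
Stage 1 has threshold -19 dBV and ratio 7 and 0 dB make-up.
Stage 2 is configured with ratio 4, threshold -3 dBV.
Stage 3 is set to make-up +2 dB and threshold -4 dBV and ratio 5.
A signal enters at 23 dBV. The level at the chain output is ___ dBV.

-11 dBV

Stage 1: overshoot 42 dB → 42/7 = 6 dB → -13 dBV.
Stage 2: -13 dBV ≤ -3 dBV, so stage 2 doesn't engage; output -13 dBV.
Stage 3: below threshold (-13 ≤ -4); passes unchanged; make-up brings it to -11 dBV.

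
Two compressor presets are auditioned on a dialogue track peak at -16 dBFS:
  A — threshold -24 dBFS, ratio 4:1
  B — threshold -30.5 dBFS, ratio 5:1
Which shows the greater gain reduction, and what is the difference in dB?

B, by 5.6 dB

A: overshoot 8 dB → output overshoot 2 dB → GR 6 dB.
B: overshoot 14.5 dB → output overshoot 2.9 dB → GR 11.6 dB.
B reduces 5.6 dB more.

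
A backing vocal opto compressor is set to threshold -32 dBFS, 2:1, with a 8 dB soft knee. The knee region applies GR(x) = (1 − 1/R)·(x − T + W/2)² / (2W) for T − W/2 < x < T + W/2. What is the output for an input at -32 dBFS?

-32.5 dBFS

x − T + W/2 = -32 − (-32) + 4 = 4.
GR = (1 − 1/2) × 4² / 16 = 0.5 × 16 / 16 = 0.5 dB.
Output = -32 − 0.5 = -32.5 dBFS.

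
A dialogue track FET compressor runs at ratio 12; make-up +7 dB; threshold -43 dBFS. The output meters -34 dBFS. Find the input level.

-19 dBFS

Remove make-up: -34 − 7 = -41 dBFS.
That's 2 dB above the -43 dBFS threshold.
Undo the ratio: input overshoot = 2 × 12 = 24 dB, giving input = -19 dBFS.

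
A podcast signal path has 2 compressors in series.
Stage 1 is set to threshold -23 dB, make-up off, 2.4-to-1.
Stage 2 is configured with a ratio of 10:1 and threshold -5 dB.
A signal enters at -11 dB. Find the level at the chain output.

-18 dB

Stage 1: -11 dB is 12 dB over -23 dB; at 2.4:1 that becomes 5 dB over, giving -18 dB.
Stage 2: -18 dB is at or below the -5 dB threshold — no compression; output -18 dB.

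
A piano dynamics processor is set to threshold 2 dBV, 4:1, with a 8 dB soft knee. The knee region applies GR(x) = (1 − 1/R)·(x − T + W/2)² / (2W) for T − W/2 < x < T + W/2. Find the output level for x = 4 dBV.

x − T + W/2 = 4 − 2 + 4 = 6.
GR = (1 − 1/4) × 6² / 16 = 0.75 × 36 / 16 = 1.6875 dB.
Output = 4 − 1.6875 = 2.3125 dBV.

2.3125 dBV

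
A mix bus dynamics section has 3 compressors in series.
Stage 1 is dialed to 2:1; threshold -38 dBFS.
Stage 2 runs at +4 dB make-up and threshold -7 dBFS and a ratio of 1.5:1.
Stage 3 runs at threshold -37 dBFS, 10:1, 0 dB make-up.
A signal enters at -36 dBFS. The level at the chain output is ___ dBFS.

-36.6 dBFS

Stage 1: -36 dBFS is 2 dB over -38 dBFS; at 2:1 that becomes 1 dB over, giving -37 dBFS.
Stage 2: below threshold (-37 ≤ -7); passes unchanged; make-up brings it to -33 dBFS.
Stage 3: -33 dBFS is 4 dB over -37 dBFS; at 10:1 that becomes 0.4 dB over, giving -36.6 dBFS.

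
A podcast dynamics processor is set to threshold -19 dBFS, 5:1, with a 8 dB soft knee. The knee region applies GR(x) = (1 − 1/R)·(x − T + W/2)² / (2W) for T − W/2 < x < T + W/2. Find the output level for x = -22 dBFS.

x − T + W/2 = -22 − (-19) + 4 = 1.
GR = (1 − 1/5) × 1² / 16 = 0.8 × 1 / 16 = 0.05 dB.
Output = -22 − 0.05 = -22.05 dBFS.

-22.05 dBFS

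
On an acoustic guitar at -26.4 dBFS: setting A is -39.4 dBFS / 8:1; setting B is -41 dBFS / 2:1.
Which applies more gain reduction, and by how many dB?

A: 13 dB over, compressed to 1.625 dB over, so 11.375 dB of GR.
B: 14.6 dB over, compressed to 7.3 dB over, so 7.3 dB of GR.
Difference: 4.075 dB in favour of A.

A, by 4.075 dB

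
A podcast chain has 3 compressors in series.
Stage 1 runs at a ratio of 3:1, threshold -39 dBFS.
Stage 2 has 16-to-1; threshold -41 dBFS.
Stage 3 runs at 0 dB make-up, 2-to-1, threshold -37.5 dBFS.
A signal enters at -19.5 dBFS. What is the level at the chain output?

Stage 1: overshoot 19.5 dB → 19.5/3 = 6.5 dB → -32.5 dBFS.
Stage 2: 8.5 dB above -41 dBFS, reduced 16:1 to 0.53125 dB above → -40.46875 dBFS.
Stage 3: below threshold (-40.46875 ≤ -37.5); passes unchanged; output -40.46875 dBFS.

-40.46875 dBFS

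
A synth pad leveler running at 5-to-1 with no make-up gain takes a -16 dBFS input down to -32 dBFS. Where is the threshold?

-36 dBFS

Let T be the threshold. Output overshoot = (input overshoot)/R, so -32 − T = (-16 − T)/5.
5·(-32 − T) = -16 − T → 4·T = -160 − (-16) = -144.
T = -144/4 = -36 dBFS.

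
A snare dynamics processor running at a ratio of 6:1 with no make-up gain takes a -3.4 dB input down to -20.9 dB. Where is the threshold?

-24.4 dB

Input is 21 dB above T (since output overshoot × R = input overshoot: (-20.9 − T)·6 = -3.4 − T gives T = -24.4 dB).
Check: -24.4 + (-3.4 − (-24.4))/6 = -24.4 + 3.5 = -20.9 dB. ✓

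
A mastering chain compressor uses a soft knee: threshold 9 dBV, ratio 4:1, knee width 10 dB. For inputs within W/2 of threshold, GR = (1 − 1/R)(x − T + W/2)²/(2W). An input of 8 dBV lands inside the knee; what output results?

7.4 dBV

x − T + W/2 = 8 − 9 + 5 = 4.
GR = (1 − 1/4) × 4² / 20 = 0.75 × 16 / 20 = 0.6 dB.
Output = 8 − 0.6 = 7.4 dBV.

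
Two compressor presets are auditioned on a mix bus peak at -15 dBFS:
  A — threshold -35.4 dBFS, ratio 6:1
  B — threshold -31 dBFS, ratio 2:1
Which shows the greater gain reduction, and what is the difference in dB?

A, by 9 dB

A: 20.4 dB over, compressed to 3.4 dB over, so 17 dB of GR.
B: 16 dB over, compressed to 8 dB over, so 8 dB of GR.
A reduces 9 dB more.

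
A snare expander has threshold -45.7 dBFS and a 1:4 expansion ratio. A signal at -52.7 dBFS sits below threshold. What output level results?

Undershoot = (-45.7) − (-52.7) = 7 dB.
At 1:4, that expands to 28 dB under threshold.
Output = -45.7 − 28 = -73.7 dBFS.

-73.7 dBFS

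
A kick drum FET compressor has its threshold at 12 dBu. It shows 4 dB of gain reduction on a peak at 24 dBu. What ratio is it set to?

1.5:1

Input overshoot = 24 − 12 = 12 dB.
Output overshoot = 12 − 4 = 8 dB.
Ratio = input overshoot / output overshoot = 12 / 8 = 1.5.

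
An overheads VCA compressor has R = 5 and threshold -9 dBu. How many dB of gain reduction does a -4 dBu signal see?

Overshoot = -4 − (-9) = 5 dB.
A 5:1 ratio leaves 1 dB of that excess.
GR = overshoot in − overshoot out = 5 − 1 = 4 dB.

4 dB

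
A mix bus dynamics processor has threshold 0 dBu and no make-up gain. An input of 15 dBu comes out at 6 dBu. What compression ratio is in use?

Input overshoot = 15 − 0 = 15 dB; output overshoot = 6 − 0 = 6 dB.
Ratio = 15 / 6 = 2.5.

2.5:1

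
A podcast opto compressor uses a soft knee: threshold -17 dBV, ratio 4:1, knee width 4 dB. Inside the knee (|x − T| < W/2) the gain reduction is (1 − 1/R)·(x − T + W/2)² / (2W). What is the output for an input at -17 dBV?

x − T + W/2 = -17 − (-17) + 2 = 2.
GR = (1 − 1/4) × 2² / 8 = 0.75 × 4 / 8 = 0.375 dB.
Output = -17 − 0.375 = -17.375 dBV.

-17.375 dBV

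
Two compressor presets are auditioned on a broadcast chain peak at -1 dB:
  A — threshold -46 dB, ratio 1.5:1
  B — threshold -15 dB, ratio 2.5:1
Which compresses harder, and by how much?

A: overshoot 45 dB → output overshoot 30 dB → GR 15 dB.
B: overshoot 14 dB → output overshoot 5.6 dB → GR 8.4 dB.
A reduces 6.6 dB more.

A, by 6.6 dB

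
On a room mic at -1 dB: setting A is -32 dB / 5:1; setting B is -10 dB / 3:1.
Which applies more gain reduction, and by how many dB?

A: overshoot 31 dB → output overshoot 6.2 dB → GR 24.8 dB.
B: overshoot 9 dB → output overshoot 3 dB → GR 6 dB.
Difference: 18.8 dB in favour of A.

A, by 18.8 dB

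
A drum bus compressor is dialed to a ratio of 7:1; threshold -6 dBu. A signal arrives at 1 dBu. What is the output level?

1 dBu sits 7 dB over threshold.
7:1 compression reduces that to 7/7 = 1 dB over.
That puts the output at -5 dBu.

-5 dBu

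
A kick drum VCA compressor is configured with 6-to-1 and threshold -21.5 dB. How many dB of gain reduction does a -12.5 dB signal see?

7.5 dB

Overshoot = -12.5 − (-21.5) = 9 dB.
A 6:1 ratio leaves 1.5 dB of that excess.
GR = overshoot in − overshoot out = 9 − 1.5 = 7.5 dB.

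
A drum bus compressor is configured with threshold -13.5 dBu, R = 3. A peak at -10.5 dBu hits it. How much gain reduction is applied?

2 dB

-10.5 dBu exceeds the threshold by 3 dB.
After 3:1 compression the overshoot becomes 3/3 = 1 dB.
Gain reduction = 3 − 1 = 2 dB.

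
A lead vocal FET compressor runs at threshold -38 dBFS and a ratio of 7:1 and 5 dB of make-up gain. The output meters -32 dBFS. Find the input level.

Before make-up, the level was -32 − 5 = -37 dBFS.
Post-compression overshoot = -37 − (-38) = 1 dB.
Input overshoot = R × output overshoot = 7 dB → input = -38 + 7 = -31 dBFS.

-31 dBFS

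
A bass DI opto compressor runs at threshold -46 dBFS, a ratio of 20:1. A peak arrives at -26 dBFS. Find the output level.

-45 dBFS

Overshoot: -26 − (-46) = 20 dB.
The 20 dB excess becomes 1 dB after 20:1 reduction.
That puts the output at -45 dBFS.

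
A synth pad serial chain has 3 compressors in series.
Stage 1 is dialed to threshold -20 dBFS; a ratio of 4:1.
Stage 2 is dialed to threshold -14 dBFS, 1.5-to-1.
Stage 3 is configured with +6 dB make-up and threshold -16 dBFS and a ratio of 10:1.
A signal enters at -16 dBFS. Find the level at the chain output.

-13 dBFS

Stage 1: -16 dBFS is 4 dB over -20 dBFS; at 4:1 that becomes 1 dB over, giving -19 dBFS.
Stage 2: -19 dBFS is at or below the -14 dBFS threshold — no compression; output -19 dBFS.
Stage 3: -19 dBFS is at or below the -16 dBFS threshold — no compression; make-up brings it to -13 dBFS.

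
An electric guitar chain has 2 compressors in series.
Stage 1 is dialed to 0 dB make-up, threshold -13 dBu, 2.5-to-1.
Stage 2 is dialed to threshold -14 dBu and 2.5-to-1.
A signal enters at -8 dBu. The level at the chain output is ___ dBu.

Stage 1: overshoot 5 dB → 5/2.5 = 2 dB → -11 dBu.
Stage 2: 3 dB above -14 dBu, reduced 2.5:1 to 1.2 dB above → -12.8 dBu.

-12.8 dBu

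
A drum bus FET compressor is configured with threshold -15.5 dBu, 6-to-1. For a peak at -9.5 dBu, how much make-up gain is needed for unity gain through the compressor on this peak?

Without make-up, output = threshold + overshoot/6 = -15.5 + 1 = -14.5 dBu.
Gap to target: 5 dB.

5 dB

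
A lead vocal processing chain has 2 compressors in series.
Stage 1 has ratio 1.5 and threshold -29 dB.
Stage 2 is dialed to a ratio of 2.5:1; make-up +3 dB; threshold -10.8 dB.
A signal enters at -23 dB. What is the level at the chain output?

Stage 1: 6 dB above -29 dB, reduced 1.5:1 to 4 dB above → -25 dB.
Stage 2: -25 dB is at or below the -10.8 dB threshold — no compression; make-up brings it to -22 dB.

-22 dB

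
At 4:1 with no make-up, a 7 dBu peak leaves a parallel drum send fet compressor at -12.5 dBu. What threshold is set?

Let T be the threshold. Output overshoot = (input overshoot)/R, so -12.5 − T = (7 − T)/4.
4·(-12.5 − T) = 7 − T → 3·T = -50 − 7 = -57.
T = -57/3 = -19 dBu.

-19 dBu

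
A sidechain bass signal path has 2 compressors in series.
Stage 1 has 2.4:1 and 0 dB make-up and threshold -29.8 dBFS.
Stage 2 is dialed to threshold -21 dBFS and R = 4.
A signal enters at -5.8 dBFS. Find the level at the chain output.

Stage 1: overshoot 24 dB → 24/2.4 = 10 dB → -19.8 dBFS.
Stage 2: 1.2 dB above -21 dBFS, reduced 4:1 to 0.3 dB above → -20.7 dBFS.

-20.7 dBFS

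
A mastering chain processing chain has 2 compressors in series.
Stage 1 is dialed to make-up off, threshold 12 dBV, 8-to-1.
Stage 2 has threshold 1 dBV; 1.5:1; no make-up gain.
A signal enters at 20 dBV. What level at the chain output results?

9 dBV

Stage 1: overshoot 8 dB → 8/8 = 1 dB → 13 dBV.
Stage 2: overshoot 12 dB → 12/1.5 = 8 dB → 9 dBV.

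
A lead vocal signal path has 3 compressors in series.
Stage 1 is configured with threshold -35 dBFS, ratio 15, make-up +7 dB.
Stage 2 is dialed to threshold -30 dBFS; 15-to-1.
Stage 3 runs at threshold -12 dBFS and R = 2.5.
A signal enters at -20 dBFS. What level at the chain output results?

-29.8 dBFS

Stage 1: overshoot 15 dB → 15/15 = 1 dB → -34 dBFS; +7 dB make-up → -27 dBFS.
Stage 2: 3 dB above -30 dBFS, reduced 15:1 to 0.2 dB above → -29.8 dBFS.
Stage 3: -29.8 dBFS ≤ -12 dBFS, so stage 3 doesn't engage; output -29.8 dBFS.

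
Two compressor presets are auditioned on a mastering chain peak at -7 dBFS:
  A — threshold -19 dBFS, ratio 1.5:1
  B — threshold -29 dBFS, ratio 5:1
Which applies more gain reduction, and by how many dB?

B, by 13.6 dB

A: 12 dB over, compressed to 8 dB over, so 4 dB of GR.
B: 22 dB over, compressed to 4.4 dB over, so 17.6 dB of GR.
B reduces 13.6 dB more.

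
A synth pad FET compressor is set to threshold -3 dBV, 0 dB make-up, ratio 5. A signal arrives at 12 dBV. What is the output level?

0 dBV

12 dBV sits 15 dB over threshold.
At 5:1 the overshoot is divided by 5, leaving 3 dB above threshold.
So the level is -3 + 3 = 0 dBV.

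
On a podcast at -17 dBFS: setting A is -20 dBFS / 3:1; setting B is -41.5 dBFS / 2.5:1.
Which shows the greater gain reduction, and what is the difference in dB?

A: GR = 3 − 3/3 = 2 dB.
B: GR = 24.5 − 24.5/2.5 = 14.7 dB.
Difference: 12.7 dB in favour of B.

B, by 12.7 dB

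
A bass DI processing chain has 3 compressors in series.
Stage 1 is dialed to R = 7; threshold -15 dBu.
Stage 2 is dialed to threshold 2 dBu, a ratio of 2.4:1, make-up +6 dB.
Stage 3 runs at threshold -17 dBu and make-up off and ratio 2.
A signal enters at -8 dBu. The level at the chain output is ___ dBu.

-12.5 dBu

Stage 1: -8 dBu is 7 dB over -15 dBu; at 7:1 that becomes 1 dB over, giving -14 dBu.
Stage 2: -14 dBu ≤ 2 dBu, so stage 2 doesn't engage; make-up brings it to -8 dBu.
Stage 3: -8 dBu is 9 dB over -17 dBu; at 2:1 that becomes 4.5 dB over, giving -12.5 dBu.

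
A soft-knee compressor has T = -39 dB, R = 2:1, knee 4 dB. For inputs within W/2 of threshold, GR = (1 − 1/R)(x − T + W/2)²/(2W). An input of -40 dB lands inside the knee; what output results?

x − T + W/2 = -40 − (-39) + 2 = 1.
GR = (1 − 1/2) × 1² / 8 = 0.5 × 1 / 8 = 0.0625 dB.
Output = -40 − 0.0625 = -40.0625 dB.

-40.0625 dB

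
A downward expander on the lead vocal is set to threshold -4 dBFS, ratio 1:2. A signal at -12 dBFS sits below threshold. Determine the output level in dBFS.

Undershoot = (-4) − (-12) = 8 dB.
At 1:2, that expands to 16 dB under threshold.
Output = -4 − 16 = -20 dBFS.

-20 dBFS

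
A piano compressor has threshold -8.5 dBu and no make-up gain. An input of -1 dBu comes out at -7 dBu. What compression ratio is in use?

Input overshoot = -1 − (-8.5) = 7.5 dB; output overshoot = -7 − (-8.5) = 1.5 dB.
Ratio = 7.5 / 1.5 = 5.

5:1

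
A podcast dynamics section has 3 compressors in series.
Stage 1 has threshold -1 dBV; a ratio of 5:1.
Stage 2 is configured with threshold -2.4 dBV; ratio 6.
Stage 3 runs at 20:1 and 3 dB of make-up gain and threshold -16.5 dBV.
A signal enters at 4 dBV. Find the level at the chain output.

Stage 1: 4 dBV is 5 dB over -1 dBV; at 5:1 that becomes 1 dB over, giving 0 dBV.
Stage 2: overshoot 2.4 dB → 2.4/6 = 0.4 dB → -2 dBV.
Stage 3: -2 dBV is 14.5 dB over -16.5 dBV; at 20:1 that becomes 0.725 dB over, giving -15.775 dBV; +3 dB make-up → -12.775 dBV.

-12.775 dBV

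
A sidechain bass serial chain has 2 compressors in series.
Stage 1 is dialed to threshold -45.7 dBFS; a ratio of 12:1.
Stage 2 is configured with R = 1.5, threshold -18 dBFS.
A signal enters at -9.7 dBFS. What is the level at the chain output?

Stage 1: 36 dB above -45.7 dBFS, reduced 12:1 to 3 dB above → -42.7 dBFS.
Stage 2: below threshold (-42.7 ≤ -18); passes unchanged; output -42.7 dBFS.

-42.7 dBFS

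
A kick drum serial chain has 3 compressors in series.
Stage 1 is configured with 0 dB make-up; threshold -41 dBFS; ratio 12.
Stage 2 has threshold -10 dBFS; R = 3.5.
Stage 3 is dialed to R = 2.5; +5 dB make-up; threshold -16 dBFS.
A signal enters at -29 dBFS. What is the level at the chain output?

Stage 1: 12 dB above -41 dBFS, reduced 12:1 to 1 dB above → -40 dBFS.
Stage 2: -40 dBFS ≤ -10 dBFS, so stage 2 doesn't engage; output -40 dBFS.
Stage 3: below threshold (-40 ≤ -16); passes unchanged; make-up brings it to -35 dBFS.

-35 dBFS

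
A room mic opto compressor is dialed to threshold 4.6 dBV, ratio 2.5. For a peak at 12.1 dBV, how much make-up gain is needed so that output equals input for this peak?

4.5 dB

Without make-up, output = threshold + overshoot/2.5 = 4.6 + 3 = 7.6 dBV.
Gap to target: 4.5 dB.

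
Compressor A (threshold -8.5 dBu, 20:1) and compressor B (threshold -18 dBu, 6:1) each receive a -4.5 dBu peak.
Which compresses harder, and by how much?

B, by 7.45 dB

A: GR = 4 − 4/20 = 3.8 dB.
B: GR = 13.5 − 13.5/6 = 11.25 dB.
B reduces 7.45 dB more.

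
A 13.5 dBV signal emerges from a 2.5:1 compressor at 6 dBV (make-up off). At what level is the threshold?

1 dBV

Let T be the threshold. Output overshoot = (input overshoot)/R, so 6 − T = (13.5 − T)/2.5.
2.5·(6 − T) = 13.5 − T → 1.5·T = 15 − 13.5 = 1.5.
T = 1.5/1.5 = 1 dBV.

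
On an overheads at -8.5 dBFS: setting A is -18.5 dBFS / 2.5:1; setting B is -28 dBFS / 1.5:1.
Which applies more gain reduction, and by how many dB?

B, by 0.5 dB

A: GR = 10 − 10/2.5 = 6 dB.
B: GR = 19.5 − 19.5/1.5 = 6.5 dB.
B reduces 0.5 dB more.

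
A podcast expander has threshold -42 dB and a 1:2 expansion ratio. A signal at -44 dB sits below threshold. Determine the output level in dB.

-46 dB

Below threshold, a 1:2 expander applies gain = (2−1)×(T − x) of attenuation.
(2−1) × 2 = 2 dB, so output = -44 − 2 = -46 dB.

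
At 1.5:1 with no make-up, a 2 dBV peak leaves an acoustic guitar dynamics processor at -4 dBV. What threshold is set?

Let T be the threshold. Output overshoot = (input overshoot)/R, so -4 − T = (2 − T)/1.5.
1.5·(-4 − T) = 2 − T → 0.5·T = -6 − 2 = -8.
T = -8/0.5 = -16 dBV.

-16 dBV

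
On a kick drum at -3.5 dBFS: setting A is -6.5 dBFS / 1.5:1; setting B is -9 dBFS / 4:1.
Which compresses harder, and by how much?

B, by 3.125 dB

A: GR = 3 − 3/1.5 = 1 dB.
B: GR = 5.5 − 5.5/4 = 4.125 dB.
B reduces 3.125 dB more.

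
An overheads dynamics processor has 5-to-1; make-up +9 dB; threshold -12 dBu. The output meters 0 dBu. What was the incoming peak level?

3 dBu

Before make-up, the level was 0 − 9 = -9 dBu.
The compressed level sits -9 − (-12) = 3 dB over threshold.
Input overshoot = R × output overshoot = 15 dB → input = -12 + 15 = 3 dBu.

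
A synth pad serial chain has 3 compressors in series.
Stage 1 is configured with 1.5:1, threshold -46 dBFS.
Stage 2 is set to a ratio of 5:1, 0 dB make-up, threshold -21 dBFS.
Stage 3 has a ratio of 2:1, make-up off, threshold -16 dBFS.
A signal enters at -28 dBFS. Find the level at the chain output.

-34 dBFS

Stage 1: 18 dB above -46 dBFS, reduced 1.5:1 to 12 dB above → -34 dBFS.
Stage 2: -34 dBFS is at or below the -21 dBFS threshold — no compression; output -34 dBFS.
Stage 3: -34 dBFS is at or below the -16 dBFS threshold — no compression; output -34 dBFS.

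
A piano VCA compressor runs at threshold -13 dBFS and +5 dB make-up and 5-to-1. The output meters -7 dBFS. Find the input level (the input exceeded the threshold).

Remove make-up: -7 − 5 = -12 dBFS.
The compressed level sits -12 − (-13) = 1 dB over threshold.
Undo the ratio: input overshoot = 1 × 5 = 5 dB, giving input = -8 dBFS.

-8 dBFS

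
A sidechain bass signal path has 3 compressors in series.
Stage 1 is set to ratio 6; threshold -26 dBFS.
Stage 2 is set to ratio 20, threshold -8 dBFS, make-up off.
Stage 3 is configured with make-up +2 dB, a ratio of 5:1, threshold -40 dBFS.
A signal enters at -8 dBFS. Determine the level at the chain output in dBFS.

Stage 1: 18 dB above -26 dBFS, reduced 6:1 to 3 dB above → -23 dBFS.
Stage 2: below threshold (-23 ≤ -8); passes unchanged; output -23 dBFS.
Stage 3: overshoot 17 dB → 17/5 = 3.4 dB → -36.6 dBFS; +2 dB make-up → -34.6 dBFS.

-34.6 dBFS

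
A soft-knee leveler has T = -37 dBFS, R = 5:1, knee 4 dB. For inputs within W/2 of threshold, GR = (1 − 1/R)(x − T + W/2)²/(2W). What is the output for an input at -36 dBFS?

x − T + W/2 = -36 − (-37) + 2 = 3.
GR = (1 − 1/5) × 3² / 8 = 0.8 × 9 / 8 = 0.9 dB.
Output = -36 − 0.9 = -36.9 dBFS.

-36.9 dBFS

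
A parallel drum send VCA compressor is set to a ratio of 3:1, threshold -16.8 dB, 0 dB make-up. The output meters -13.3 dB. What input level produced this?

-6.3 dB

Post-compression overshoot = -13.3 − (-16.8) = 3.5 dB.
Input overshoot = R × output overshoot = 10.5 dB → input = -16.8 + 10.5 = -6.3 dB.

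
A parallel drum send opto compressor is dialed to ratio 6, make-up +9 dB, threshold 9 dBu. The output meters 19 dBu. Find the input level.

15 dBu

Before make-up, the level was 19 − 9 = 10 dBu.
The compressed level sits 10 − 9 = 1 dB over threshold.
Undo the ratio: input overshoot = 1 × 6 = 6 dB, giving input = 15 dBu.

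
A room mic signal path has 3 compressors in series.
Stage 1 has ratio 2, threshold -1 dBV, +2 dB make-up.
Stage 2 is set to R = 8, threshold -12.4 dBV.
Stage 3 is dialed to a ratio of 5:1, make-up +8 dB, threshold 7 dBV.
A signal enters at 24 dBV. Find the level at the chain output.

-1.1625 dBV

Stage 1: overshoot 25 dB → 25/2 = 12.5 dB → 11.5 dBV; +2 dB make-up → 13.5 dBV.
Stage 2: overshoot 25.9 dB → 25.9/8 = 3.2375 dB → -9.1625 dBV.
Stage 3: -9.1625 dBV is at or below the 7 dBV threshold — no compression; make-up brings it to -1.1625 dBV.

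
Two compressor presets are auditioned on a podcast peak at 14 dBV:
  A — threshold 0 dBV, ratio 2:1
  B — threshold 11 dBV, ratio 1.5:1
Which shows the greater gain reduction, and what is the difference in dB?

A: 14 dB over, compressed to 7 dB over, so 7 dB of GR.
B: 3 dB over, compressed to 2 dB over, so 1 dB of GR.
Difference: 6 dB in favour of A.

A, by 6 dB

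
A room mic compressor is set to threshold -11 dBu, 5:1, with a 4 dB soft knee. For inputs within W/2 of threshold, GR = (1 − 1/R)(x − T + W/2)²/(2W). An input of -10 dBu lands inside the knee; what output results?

x − T + W/2 = -10 − (-11) + 2 = 3.
GR = (1 − 1/5) × 3² / 8 = 0.8 × 9 / 8 = 0.9 dB.
Output = -10 − 0.9 = -10.9 dBu.

-10.9 dBu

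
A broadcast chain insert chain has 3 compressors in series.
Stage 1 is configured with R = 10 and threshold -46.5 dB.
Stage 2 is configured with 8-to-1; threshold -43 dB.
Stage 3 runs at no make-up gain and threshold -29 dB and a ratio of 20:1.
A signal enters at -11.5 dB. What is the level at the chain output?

Stage 1: overshoot 35 dB → 35/10 = 3.5 dB → -43 dB.
Stage 2: -43 dB is at or below the -43 dB threshold — no compression; output -43 dB.
Stage 3: -43 dB ≤ -29 dB, so stage 3 doesn't engage; output -43 dB.

-43 dB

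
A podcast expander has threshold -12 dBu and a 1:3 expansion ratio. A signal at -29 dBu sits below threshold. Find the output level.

Undershoot = (-12) − (-29) = 17 dB.
At 1:3, that expands to 51 dB under threshold.
Output = -12 − 51 = -63 dBu.

-63 dBu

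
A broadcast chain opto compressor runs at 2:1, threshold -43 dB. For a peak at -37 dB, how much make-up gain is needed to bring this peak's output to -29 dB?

11 dB

Overshoot 6 dB → 6/2 = 3 dB after compression, so the compressed level is -43 + 3 = -40 dB.
Make-up = target − compressed = -29 − (-40) = 11 dB.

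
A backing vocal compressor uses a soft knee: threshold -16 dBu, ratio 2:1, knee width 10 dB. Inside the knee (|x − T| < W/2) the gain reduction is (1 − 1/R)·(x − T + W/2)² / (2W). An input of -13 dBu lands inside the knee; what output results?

x − T + W/2 = -13 − (-16) + 5 = 8.
GR = (1 − 1/2) × 8² / 20 = 0.5 × 64 / 20 = 1.6 dB.
Output = -13 − 1.6 = -14.6 dBu.

-14.6 dBu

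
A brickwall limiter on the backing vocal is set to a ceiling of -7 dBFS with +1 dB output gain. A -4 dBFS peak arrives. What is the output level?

At ∞:1, everything above -7 dBFS is held at the ceiling.
Output gain then adds 1 dB: -7 + 1 = -6 dBFS.

-6 dBFS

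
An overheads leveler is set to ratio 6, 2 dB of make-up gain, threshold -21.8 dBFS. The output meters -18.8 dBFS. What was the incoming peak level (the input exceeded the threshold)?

-15.8 dBFS

Before make-up, the level was -18.8 − 2 = -20.8 dBFS.
Post-compression overshoot = -20.8 − (-21.8) = 1 dB.
Undo the ratio: input overshoot = 1 × 6 = 6 dB, giving input = -15.8 dBFS.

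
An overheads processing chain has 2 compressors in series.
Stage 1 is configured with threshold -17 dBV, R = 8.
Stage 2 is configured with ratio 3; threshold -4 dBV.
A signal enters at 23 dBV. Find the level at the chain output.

Stage 1: overshoot 40 dB → 40/8 = 5 dB → -12 dBV.
Stage 2: -12 dBV is at or below the -4 dBV threshold — no compression; output -12 dBV.

-12 dBV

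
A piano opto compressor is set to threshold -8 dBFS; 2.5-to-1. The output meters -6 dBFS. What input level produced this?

-3 dBFS

Post-compression overshoot = -6 − (-8) = 2 dB.
Input overshoot = R × output overshoot = 5 dB → input = -8 + 5 = -3 dBFS.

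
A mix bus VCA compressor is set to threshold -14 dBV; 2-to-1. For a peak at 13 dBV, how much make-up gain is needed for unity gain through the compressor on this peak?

13.5 dB

The peak compresses to -14 + 27/2 = -0.5 dBV.
To reach 13 dBV requires 13 − (-0.5) = 13.5 dB of make-up.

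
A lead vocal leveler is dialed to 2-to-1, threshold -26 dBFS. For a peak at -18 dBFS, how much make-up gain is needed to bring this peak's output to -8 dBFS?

14 dB

Without make-up, output = threshold + overshoot/2 = -26 + 4 = -22 dBFS.
Gap to target: 14 dB.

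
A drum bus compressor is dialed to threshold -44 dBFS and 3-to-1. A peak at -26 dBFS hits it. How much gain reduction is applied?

12 dB

Overshoot = -26 − (-44) = 18 dB.
At 3:1, output sits 18/3 = 6 dB above threshold.
So the signal is attenuated by 18 − 6 = 12 dB.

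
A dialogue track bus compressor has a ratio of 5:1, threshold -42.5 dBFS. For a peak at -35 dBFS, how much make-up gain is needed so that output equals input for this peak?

The peak compresses to -42.5 + 7.5/5 = -41 dBFS.
To reach -35 dBFS requires -35 − (-41) = 6 dB of make-up.

6 dB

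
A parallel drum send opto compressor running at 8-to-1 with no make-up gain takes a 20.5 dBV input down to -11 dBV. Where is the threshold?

Input is 36 dB above T (since output overshoot × R = input overshoot: (-11 − T)·8 = 20.5 − T gives T = -15.5 dBV).
Check: -15.5 + (20.5 − (-15.5))/8 = -15.5 + 4.5 = -11 dBV. ✓

-15.5 dBV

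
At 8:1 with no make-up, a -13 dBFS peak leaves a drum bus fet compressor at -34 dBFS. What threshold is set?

Let T be the threshold. Output overshoot = (input overshoot)/R, so -34 − T = (-13 − T)/8.
8·(-34 − T) = -13 − T → 7·T = -272 − (-13) = -259.
T = -259/7 = -37 dBFS.

-37 dBFS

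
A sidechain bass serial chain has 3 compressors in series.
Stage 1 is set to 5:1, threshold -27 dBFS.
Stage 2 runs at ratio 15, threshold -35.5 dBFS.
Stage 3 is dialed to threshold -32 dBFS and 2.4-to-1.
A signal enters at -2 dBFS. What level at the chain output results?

Stage 1: 25 dB above -27 dBFS, reduced 5:1 to 5 dB above → -22 dBFS.
Stage 2: -22 dBFS is 13.5 dB over -35.5 dBFS; at 15:1 that becomes 0.9 dB over, giving -34.6 dBFS.
Stage 3: -34.6 dBFS ≤ -32 dBFS, so stage 3 doesn't engage; output -34.6 dBFS.

-34.6 dBFS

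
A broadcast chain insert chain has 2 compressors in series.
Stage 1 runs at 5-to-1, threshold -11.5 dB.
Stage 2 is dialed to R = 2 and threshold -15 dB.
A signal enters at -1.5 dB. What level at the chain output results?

Stage 1: -1.5 dB is 10 dB over -11.5 dB; at 5:1 that becomes 2 dB over, giving -9.5 dB.
Stage 2: -9.5 dB is 5.5 dB over -15 dB; at 2:1 that becomes 2.75 dB over, giving -12.25 dB.

-12.25 dB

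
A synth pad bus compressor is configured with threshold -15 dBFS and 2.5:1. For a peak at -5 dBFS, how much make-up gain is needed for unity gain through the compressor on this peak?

Without make-up, output = threshold + overshoot/2.5 = -15 + 4 = -11 dBFS.
Gap to target: 6 dB.

6 dB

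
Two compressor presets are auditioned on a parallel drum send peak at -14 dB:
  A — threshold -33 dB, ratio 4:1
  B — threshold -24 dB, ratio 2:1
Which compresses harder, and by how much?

A: overshoot 19 dB → output overshoot 4.75 dB → GR 14.25 dB.
B: overshoot 10 dB → output overshoot 5 dB → GR 5 dB.
Difference: 9.25 dB in favour of A.

A, by 9.25 dB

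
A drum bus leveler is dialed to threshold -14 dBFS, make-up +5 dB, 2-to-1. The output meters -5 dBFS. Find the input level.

Before make-up, the level was -5 − 5 = -10 dBFS.
The compressed level sits -10 − (-14) = 4 dB over threshold.
Input overshoot = R × output overshoot = 8 dB → input = -14 + 8 = -6 dBFS.

-6 dBFS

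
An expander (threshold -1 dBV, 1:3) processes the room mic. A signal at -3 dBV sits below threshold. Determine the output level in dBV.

-7 dBV

Below threshold, a 1:3 expander applies gain = (3−1)×(T − x) of attenuation.
(3−1) × 2 = 4 dB, so output = -3 − 4 = -7 dBV.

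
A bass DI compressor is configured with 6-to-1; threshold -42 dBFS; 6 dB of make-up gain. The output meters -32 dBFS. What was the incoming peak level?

Before make-up, the level was -32 − 6 = -38 dBFS.
The compressed level sits -38 − (-42) = 4 dB over threshold.
Undo the ratio: input overshoot = 4 × 6 = 24 dB, giving input = -18 dBFS.

-18 dBFS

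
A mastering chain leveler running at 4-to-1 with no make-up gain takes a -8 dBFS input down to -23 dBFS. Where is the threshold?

Input is 20 dB above T (since output overshoot × R = input overshoot: (-23 − T)·4 = -8 − T gives T = -28 dBFS).
Check: -28 + (-8 − (-28))/4 = -28 + 5 = -23 dBFS. ✓

-28 dBFS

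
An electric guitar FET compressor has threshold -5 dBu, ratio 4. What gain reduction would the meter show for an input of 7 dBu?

9 dB

7 dBu exceeds the threshold by 12 dB.
After 4:1 compression the overshoot becomes 12/4 = 3 dB.
So the signal is attenuated by 12 − 3 = 9 dB.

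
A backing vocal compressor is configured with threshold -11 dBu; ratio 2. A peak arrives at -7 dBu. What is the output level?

-9 dBu

Overshoot: -7 − (-11) = 4 dB.
At 2:1 the overshoot is divided by 2, leaving 2 dB above threshold.
Output = -11 + 2 = -9 dBu.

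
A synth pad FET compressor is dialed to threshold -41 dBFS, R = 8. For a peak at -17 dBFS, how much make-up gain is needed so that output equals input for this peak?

21 dB

Without make-up, output = threshold + overshoot/8 = -41 + 3 = -38 dBFS.
Gap to target: 21 dB.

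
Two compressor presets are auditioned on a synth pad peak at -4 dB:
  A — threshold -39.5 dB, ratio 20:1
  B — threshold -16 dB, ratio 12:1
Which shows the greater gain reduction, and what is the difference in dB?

A: overshoot 35.5 dB → output overshoot 1.775 dB → GR 33.725 dB.
B: overshoot 12 dB → output overshoot 1 dB → GR 11 dB.
Difference: 22.725 dB in favour of A.

A, by 22.725 dB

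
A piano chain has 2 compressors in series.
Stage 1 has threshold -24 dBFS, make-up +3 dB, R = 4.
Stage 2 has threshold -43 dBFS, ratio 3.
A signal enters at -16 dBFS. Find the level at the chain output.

Stage 1: 8 dB above -24 dBFS, reduced 4:1 to 2 dB above → -22 dBFS; +3 dB make-up → -19 dBFS.
Stage 2: -19 dBFS is 24 dB over -43 dBFS; at 3:1 that becomes 8 dB over, giving -35 dBFS.

-35 dBFS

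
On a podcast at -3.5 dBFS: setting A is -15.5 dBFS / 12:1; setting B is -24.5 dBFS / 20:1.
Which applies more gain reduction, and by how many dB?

B, by 8.95 dB

A: 12 dB over, compressed to 1 dB over, so 11 dB of GR.
B: 21 dB over, compressed to 1.05 dB over, so 19.95 dB of GR.
B reduces 8.95 dB more.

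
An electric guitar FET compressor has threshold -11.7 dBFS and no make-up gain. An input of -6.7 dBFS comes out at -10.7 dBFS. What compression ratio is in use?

5:1

Input overshoot = -6.7 − (-11.7) = 5 dB; output overshoot = -10.7 − (-11.7) = 1 dB.
Ratio = 5 / 1 = 5.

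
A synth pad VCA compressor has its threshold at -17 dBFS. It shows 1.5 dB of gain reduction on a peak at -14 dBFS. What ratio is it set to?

Input overshoot = -14 − (-17) = 3 dB.
Output overshoot = 3 − 1.5 = 1.5 dB.
Ratio = input overshoot / output overshoot = 3 / 1.5 = 2.

2:1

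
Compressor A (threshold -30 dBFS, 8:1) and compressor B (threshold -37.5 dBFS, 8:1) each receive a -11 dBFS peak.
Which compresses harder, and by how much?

B, by 6.5625 dB

A: overshoot 19 dB → output overshoot 2.375 dB → GR 16.625 dB.
B: overshoot 26.5 dB → output overshoot 3.3125 dB → GR 23.1875 dB.
B reduces 6.5625 dB more.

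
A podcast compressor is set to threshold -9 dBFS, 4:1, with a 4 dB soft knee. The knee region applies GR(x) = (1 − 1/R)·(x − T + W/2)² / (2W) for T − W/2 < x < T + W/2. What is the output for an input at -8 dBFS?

x − T + W/2 = -8 − (-9) + 2 = 3.
GR = (1 − 1/4) × 3² / 8 = 0.75 × 9 / 8 = 0.84375 dB.
Output = -8 − 0.84375 = -8.84375 dBFS.

-8.84375 dBFS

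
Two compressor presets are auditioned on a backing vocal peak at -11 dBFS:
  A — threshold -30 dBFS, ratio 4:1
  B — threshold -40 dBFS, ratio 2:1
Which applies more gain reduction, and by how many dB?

A: 19 dB over, compressed to 4.75 dB over, so 14.25 dB of GR.
B: 29 dB over, compressed to 14.5 dB over, so 14.5 dB of GR.
Difference: 0.25 dB in favour of B.

B, by 0.25 dB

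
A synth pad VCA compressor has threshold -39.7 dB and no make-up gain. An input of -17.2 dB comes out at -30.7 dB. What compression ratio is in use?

2.5:1

Input overshoot = -17.2 − (-39.7) = 22.5 dB; output overshoot = -30.7 − (-39.7) = 9 dB.
Ratio = 22.5 / 9 = 2.5.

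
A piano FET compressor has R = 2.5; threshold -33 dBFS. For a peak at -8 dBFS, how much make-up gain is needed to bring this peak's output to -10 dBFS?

13 dB

The peak compresses to -33 + 25/2.5 = -23 dBFS.
To reach -10 dBFS requires -10 − (-23) = 13 dB of make-up.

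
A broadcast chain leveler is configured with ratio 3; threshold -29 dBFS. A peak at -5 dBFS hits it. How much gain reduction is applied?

16 dB

-5 dBFS exceeds the threshold by 24 dB.
At 3:1, output sits 24/3 = 8 dB above threshold.
So the signal is attenuated by 24 − 8 = 16 dB.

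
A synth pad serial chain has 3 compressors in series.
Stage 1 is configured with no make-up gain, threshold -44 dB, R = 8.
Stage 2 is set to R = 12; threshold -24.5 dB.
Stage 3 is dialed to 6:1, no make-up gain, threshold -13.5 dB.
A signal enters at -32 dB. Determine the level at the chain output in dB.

Stage 1: 12 dB above -44 dB, reduced 8:1 to 1.5 dB above → -42.5 dB.
Stage 2: below threshold (-42.5 ≤ -24.5); passes unchanged; output -42.5 dB.
Stage 3: -42.5 dB ≤ -13.5 dB, so stage 3 doesn't engage; output -42.5 dB.

-42.5 dB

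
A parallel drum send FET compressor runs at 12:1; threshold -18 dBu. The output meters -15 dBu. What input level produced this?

That's 3 dB above the -18 dBu threshold.
Undo the ratio: input overshoot = 3 × 12 = 36 dB, giving input = 18 dBu.

18 dBu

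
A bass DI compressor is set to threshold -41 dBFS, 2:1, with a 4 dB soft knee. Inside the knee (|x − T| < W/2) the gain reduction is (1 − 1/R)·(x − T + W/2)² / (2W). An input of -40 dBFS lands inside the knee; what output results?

-40.5625 dBFS

x − T + W/2 = -40 − (-41) + 2 = 3.
GR = (1 − 1/2) × 3² / 8 = 0.5 × 9 / 8 = 0.5625 dB.
Output = -40 − 0.5625 = -40.5625 dBFS.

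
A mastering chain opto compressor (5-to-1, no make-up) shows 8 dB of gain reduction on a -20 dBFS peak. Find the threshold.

-30 dBFS

Let T be the threshold. Output overshoot = (input overshoot)/R, so -28 − T = (-20 − T)/5.
5·(-28 − T) = -20 − T → 4·T = -140 − (-20) = -120.
T = -120/4 = -30 dBFS.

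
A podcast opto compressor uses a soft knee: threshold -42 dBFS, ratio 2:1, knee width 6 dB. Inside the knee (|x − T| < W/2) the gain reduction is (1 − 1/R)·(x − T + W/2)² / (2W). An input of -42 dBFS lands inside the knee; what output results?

-42.375 dBFS

x − T + W/2 = -42 − (-42) + 3 = 3.
GR = (1 − 1/2) × 3² / 12 = 0.5 × 9 / 12 = 0.375 dB.
Output = -42 − 0.375 = -42.375 dBFS.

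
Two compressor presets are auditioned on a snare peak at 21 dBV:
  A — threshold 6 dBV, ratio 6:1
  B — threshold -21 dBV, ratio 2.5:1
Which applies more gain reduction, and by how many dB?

A: overshoot 15 dB → output overshoot 2.5 dB → GR 12.5 dB.
B: overshoot 42 dB → output overshoot 16.8 dB → GR 25.2 dB.
B applies 12.7 dB more gain reduction.

B, by 12.7 dB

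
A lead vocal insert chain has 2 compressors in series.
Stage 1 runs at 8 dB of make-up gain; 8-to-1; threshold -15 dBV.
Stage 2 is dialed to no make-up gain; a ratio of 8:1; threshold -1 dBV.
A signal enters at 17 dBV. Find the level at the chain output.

Stage 1: 17 dBV is 32 dB over -15 dBV; at 8:1 that becomes 4 dB over, giving -11 dBV; +8 dB make-up → -3 dBV.
Stage 2: below threshold (-3 ≤ -1); passes unchanged; output -3 dBV.

-3 dBV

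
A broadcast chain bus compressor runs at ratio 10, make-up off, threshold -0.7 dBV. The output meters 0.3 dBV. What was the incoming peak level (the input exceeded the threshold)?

Post-compression overshoot = 0.3 − (-0.7) = 1 dB.
Undo the ratio: input overshoot = 1 × 10 = 10 dB, giving input = 9.3 dBV.

9.3 dBV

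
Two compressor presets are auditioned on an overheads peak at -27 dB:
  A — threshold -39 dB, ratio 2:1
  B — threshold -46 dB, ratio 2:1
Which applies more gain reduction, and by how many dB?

A: overshoot 12 dB → output overshoot 6 dB → GR 6 dB.
B: overshoot 19 dB → output overshoot 9.5 dB → GR 9.5 dB.
B applies 3.5 dB more gain reduction.

B, by 3.5 dB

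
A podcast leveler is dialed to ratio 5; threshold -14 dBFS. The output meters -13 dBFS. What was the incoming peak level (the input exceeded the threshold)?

Post-compression overshoot = -13 − (-14) = 1 dB.
Before 5:1 compression the overshoot was 1 × 5 = 5 dB, so input = -14 + 5 = -9 dBFS.

-9 dBFS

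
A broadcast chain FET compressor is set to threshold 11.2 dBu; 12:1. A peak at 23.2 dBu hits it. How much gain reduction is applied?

23.2 dBu exceeds the threshold by 12 dB.
After 12:1 compression the overshoot becomes 12/12 = 1 dB.
GR = overshoot in − overshoot out = 12 − 1 = 11 dB.

11 dB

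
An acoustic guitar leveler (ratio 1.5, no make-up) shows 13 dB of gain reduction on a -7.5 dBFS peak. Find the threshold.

-46.5 dBFS

Gain reduction = -7.5 − (-20.5) = 13 dB; output overshoot = GR / (R − 1) = 13 / 0.5 = 26 dB.
Threshold = output − output overshoot = -20.5 − 26 = -46.5 dBFS.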